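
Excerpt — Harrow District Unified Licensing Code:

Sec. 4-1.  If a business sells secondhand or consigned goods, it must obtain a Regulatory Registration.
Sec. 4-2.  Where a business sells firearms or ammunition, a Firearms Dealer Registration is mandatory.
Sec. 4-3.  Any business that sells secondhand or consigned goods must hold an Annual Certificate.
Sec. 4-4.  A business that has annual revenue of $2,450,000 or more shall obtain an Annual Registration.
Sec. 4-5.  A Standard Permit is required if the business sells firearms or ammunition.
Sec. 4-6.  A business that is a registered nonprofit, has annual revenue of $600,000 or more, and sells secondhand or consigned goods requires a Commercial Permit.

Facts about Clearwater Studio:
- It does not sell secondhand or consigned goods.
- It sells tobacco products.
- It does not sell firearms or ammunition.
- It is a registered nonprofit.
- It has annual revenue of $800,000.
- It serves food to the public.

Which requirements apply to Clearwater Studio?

Sec. 4-1. does not sell secondhand or consigned goods → Regulatory Registration not required.
Sec. 4-2. does not sell firearms or ammunition → Firearms Dealer Registration not required.
Sec. 4-3. does not sell secondhand or consigned goods → Annual Certificate not required.
Sec. 4-4. revenue $800,000 < $2,450,000 → Annual Registration not required.
Sec. 4-5. does not sell firearms or ammunition → Standard Permit not required.
Sec. 4-6. is a registered nonprofit; revenue $800,000 ≥ $600,000; does not sell secondhand or consigned goods → Commercial Permit not required.

None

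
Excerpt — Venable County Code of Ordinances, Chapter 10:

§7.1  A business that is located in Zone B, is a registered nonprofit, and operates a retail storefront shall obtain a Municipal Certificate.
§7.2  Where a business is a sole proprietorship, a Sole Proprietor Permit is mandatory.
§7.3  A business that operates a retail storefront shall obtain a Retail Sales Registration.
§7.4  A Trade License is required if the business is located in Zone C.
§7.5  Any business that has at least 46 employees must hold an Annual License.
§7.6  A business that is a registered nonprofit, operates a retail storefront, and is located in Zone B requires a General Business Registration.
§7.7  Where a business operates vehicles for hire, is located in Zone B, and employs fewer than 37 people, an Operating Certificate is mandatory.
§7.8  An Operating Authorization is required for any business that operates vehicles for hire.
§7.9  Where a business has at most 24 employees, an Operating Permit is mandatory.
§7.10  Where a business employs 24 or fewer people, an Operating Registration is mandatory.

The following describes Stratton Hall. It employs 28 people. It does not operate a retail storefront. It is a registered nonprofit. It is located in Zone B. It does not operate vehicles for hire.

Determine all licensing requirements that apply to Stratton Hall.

§7.1 is located in Zone B; is a registered nonprofit; does not operate a retail storefront → Municipal Certificate not required.
§7.2 is a registered nonprofit (not: is a sole proprietorship) → Sole Proprietor Permit not required.
§7.3 does not operate a retail storefront → Retail Sales Registration not required.
§7.4 is located in Zone B (not: is located in Zone C) → Trade License not required.
§7.5 employees 28 < 46 → Annual License not required.
§7.6 is a registered nonprofit; does not operate a retail storefront; is located in Zone B → General Business Registration not required.
§7.7 does not operate vehicles for hire; is located in Zone B; employees 28 < 37 → Operating Certificate not required.
§7.8 does not operate vehicles for hire → Operating Authorization not required.
§7.9 employees 28 > 24 → Operating Permit not required.
§7.10 employees 28 > 24 → Operating Registration not required.

None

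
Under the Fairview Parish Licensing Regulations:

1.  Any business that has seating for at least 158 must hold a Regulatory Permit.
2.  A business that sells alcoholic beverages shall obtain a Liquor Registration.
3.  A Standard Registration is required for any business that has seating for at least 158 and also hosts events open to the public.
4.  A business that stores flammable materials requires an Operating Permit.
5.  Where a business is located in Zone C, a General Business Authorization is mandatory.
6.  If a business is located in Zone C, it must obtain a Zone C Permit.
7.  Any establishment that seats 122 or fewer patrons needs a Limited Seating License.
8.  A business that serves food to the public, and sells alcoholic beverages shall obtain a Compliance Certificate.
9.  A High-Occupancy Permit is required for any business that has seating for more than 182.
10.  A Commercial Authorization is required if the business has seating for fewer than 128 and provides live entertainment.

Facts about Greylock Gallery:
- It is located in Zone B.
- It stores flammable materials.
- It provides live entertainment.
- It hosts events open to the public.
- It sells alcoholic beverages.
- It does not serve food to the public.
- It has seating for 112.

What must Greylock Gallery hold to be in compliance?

1. seating 112 < 158 → Regulatory Permit not required.
2. sells alcoholic beverages → Liquor Registration required.
3. seating 112 < 158; hosts events open to the public → Standard Registration not required.
4. stores flammable materials → Operating Permit required.
5. is located in Zone B (not: is located in Zone C) → General Business Authorization not required.
6. is located in Zone B (not: is located in Zone C) → Zone C Permit not required.
7. seating 112 ≤ 122 → Limited Seating License required.
8. does not serve food to the public; sells alcoholic beverages → Compliance Certificate not required.
9. seating 112 ≤ 182 → High-Occupancy Permit not required.
10. seating 112 < 128; provides live entertainment → Commercial Authorization required.

Commercial Authorization, Limited Seating License, Liquor Registration, Operating Permit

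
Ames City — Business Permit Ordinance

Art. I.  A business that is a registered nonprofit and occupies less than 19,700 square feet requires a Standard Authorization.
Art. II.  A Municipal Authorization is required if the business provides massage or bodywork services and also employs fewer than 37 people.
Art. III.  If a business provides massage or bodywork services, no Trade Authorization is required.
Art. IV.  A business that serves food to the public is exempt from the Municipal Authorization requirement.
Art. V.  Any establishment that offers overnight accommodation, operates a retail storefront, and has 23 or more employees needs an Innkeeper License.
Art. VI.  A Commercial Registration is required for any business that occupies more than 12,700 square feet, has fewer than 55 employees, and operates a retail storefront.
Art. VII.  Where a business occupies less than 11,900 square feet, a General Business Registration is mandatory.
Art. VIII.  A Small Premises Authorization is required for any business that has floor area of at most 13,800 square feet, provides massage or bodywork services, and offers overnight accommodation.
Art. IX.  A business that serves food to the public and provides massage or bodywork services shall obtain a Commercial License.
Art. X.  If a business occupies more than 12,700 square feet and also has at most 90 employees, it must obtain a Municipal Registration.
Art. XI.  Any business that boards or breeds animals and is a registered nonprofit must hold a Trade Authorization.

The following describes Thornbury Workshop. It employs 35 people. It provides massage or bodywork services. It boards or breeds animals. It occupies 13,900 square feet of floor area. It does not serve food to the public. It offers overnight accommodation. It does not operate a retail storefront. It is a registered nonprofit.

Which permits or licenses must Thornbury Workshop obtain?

Art. I. is a registered nonprofit; floor area 13,900 square feet < 19,700 square feet → Standard Authorization required.
Art. II. provides massage or bodywork services; employees 35 < 37 → Municipal Authorization required.
Art. III. provides massage or bodywork services → exempt from Trade Authorization.
Art. IV. does not serve food to the public → Municipal Authorization exemption does not apply.
Art. V. offers overnight accommodation; does not operate a retail storefront; employees 35 ≥ 23 → Innkeeper License not required.
Art. VI. floor area 13,900 square feet > 12,700 square feet; employees 35 < 55; does not operate a retail storefront → Commercial Registration not required.
Art. VII. floor area 13,900 square feet ≥ 11,900 square feet → General Business Registration not required.
Art. VIII. floor area 13,900 square feet > 13,800 square feet; provides massage or bodywork services; offers overnight accommodation → Small Premises Authorization not required.
Art. IX. does not serve food to the public; provides massage or bodywork services → Commercial License not required.
Art. X. floor area 13,900 square feet > 12,700 square feet; employees 35 ≤ 90 → Municipal Registration required.
Art. XI. boards or breeds animals; is a registered nonprofit → Trade Authorization required.

Municipal Authorization, Municipal Registration, Standard Authorization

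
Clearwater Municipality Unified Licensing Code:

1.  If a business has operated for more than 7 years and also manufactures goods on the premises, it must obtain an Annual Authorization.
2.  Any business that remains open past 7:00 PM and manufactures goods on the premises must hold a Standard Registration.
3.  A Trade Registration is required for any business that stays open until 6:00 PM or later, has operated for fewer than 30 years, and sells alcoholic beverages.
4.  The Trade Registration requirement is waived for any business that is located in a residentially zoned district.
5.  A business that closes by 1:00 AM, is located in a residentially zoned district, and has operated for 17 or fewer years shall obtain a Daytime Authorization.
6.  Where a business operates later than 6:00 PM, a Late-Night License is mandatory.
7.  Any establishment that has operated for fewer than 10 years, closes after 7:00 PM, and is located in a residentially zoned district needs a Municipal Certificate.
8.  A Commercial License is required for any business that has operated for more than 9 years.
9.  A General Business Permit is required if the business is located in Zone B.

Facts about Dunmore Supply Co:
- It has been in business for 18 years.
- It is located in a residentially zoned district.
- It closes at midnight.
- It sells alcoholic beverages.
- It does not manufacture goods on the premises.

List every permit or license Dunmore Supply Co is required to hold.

1. years in business 18 > 7; does not manufacture goods on the premises → Annual Authorization not required.
2. closes midnight, after 7:00 PM; does not manufacture goods on the premises → Standard Registration not required.
3. closes midnight, after 6:00 PM; years in business 18 < 30; sells alcoholic beverages → Trade Registration required.
4. is located in a residentially zoned district → exempt from Trade Registration.
5. closes midnight, at/before 1:00 AM; is located in a residentially zoned district; years in business 18 > 17 → Daytime Authorization not required.
6. closes midnight, after 6:00 PM → Late-Night License required.
7. years in business 18 ≥ 10; closes midnight, after 7:00 PM; is located in a residentially zoned district → Municipal Certificate not required.
8. years in business 18 > 9 → Commercial License required.
9. is located in a residentially zoned district (not: is located in Zone B) → General Business Permit not required.

Commercial License, Late-Night License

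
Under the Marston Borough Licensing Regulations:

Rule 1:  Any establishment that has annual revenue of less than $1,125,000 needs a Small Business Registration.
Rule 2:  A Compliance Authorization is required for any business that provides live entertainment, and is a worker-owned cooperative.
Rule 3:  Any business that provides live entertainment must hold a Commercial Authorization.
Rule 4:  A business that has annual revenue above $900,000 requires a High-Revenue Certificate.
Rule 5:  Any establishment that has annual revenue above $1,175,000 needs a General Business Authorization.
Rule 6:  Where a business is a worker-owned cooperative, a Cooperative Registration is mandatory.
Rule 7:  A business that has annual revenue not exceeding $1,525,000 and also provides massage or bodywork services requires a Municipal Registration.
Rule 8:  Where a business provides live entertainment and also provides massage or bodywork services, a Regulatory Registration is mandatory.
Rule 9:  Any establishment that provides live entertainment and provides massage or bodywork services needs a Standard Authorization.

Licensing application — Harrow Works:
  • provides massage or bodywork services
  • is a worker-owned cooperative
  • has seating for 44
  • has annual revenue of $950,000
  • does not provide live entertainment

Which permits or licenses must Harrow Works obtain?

Rule 1: revenue $950,000 < $1,125,000 → Small Business Registration required.
Rule 2: does not provide live entertainment; is a worker-owned cooperative → Compliance Authorization not required.
Rule 3: does not provide live entertainment → Commercial Authorization not required.
Rule 4: revenue $950,000 > $900,000 → High-Revenue Certificate required.
Rule 5: revenue $950,000 ≤ $1,175,000 → General Business Authorization not required.
Rule 6: is a worker-owned cooperative → Cooperative Registration required.
Rule 7: revenue $950,000 ≤ $1,525,000; provides massage or bodywork services → Municipal Registration required.
Rule 8: does not provide live entertainment; provides massage or bodywork services → Regulatory Registration not required.
Rule 9: does not provide live entertainment; provides massage or bodywork services → Standard Authorization not required.

Cooperative Registration, High-Revenue Certificate, Municipal Registration, Small Business Registration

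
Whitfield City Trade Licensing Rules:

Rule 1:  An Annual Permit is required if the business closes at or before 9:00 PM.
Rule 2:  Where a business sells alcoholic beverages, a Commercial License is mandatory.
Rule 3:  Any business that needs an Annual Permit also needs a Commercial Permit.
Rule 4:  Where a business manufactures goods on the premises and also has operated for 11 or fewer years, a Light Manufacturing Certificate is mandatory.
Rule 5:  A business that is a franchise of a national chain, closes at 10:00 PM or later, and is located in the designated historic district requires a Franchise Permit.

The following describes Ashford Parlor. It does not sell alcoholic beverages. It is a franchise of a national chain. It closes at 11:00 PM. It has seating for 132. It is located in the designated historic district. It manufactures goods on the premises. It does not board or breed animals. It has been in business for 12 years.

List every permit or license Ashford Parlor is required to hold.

Franchise Permit

Rule 1: closes 11:00 PM, after 9:00 PM → Annual Permit not required.
Rule 2: does not sell alcoholic beverages → Commercial License not required.
Rule 3: Annual Permit is not required → no effect.
Rule 4: manufactures goods on the premises; years in business 12 > 11 → Light Manufacturing Certificate not required.
Rule 5: is a franchise of a national chain; closes 11:00 PM, after 10:00 PM; is located in the designated historic district → Franchise Permit required.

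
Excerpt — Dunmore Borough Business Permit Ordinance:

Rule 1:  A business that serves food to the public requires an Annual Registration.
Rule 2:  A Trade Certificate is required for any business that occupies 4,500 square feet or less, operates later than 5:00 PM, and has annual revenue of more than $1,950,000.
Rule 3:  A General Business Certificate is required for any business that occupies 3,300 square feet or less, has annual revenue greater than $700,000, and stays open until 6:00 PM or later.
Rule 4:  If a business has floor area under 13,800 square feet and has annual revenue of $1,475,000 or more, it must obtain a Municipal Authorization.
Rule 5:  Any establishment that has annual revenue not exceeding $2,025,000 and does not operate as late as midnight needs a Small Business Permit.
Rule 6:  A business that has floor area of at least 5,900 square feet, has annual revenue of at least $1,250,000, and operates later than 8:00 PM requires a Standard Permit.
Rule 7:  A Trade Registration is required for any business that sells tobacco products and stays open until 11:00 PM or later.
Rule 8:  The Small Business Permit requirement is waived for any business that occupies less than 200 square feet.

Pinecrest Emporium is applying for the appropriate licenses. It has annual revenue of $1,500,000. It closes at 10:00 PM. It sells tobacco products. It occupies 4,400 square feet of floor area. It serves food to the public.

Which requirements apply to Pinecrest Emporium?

Rule 1: serves food to the public → Annual Registration required.
Rule 2: floor area 4,400 square feet ≤ 4,500 square feet; closes 10:00 PM, after 5:00 PM; revenue $1,500,000 ≤ $1,950,000 → Trade Certificate not required.
Rule 3: floor area 4,400 square feet > 3,300 square feet; revenue $1,500,000 > $700,000; closes 10:00 PM, after 6:00 PM → General Business Certificate not required.
Rule 4: floor area 4,400 square feet < 13,800 square feet; revenue $1,500,000 ≥ $1,475,000 → Municipal Authorization required.
Rule 5: revenue $1,500,000 ≤ $2,025,000; closes 10:00 PM, at/before midnight → Small Business Permit required.
Rule 6: floor area 4,400 square feet < 5,900 square feet; revenue $1,500,000 ≥ $1,250,000; closes 10:00 PM, after 8:00 PM → Standard Permit not required.
Rule 7: sells tobacco products; closes 10:00 PM, at/before 11:00 PM → Trade Registration not required.
Rule 8: floor area 4,400 square feet ≥ 200 square feet → Small Business Permit exemption does not apply.

Annual Registration, Municipal Authorization, Small Business Permit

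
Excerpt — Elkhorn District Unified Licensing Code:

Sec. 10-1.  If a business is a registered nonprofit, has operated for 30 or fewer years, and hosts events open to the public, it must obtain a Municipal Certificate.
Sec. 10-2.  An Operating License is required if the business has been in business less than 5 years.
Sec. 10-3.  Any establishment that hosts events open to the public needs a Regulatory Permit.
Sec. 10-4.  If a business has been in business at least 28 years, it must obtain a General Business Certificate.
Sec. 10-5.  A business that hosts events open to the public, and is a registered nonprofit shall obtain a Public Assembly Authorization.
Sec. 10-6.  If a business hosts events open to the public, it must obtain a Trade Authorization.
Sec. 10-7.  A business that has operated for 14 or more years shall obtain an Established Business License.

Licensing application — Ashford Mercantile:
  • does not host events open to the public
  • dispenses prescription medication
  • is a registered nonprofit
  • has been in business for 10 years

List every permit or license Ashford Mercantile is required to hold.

Sec. 10-1. is a registered nonprofit; years in business 10 ≤ 30; does not host events open to the public → Municipal Certificate not required.
Sec. 10-2. years in business 10 ≥ 5 → Operating License not required.
Sec. 10-3. does not host events open to the public → Regulatory Permit not required.
Sec. 10-4. years in business 10 < 28 → General Business Certificate not required.
Sec. 10-5. does not host events open to the public; is a registered nonprofit → Public Assembly Authorization not required.
Sec. 10-6. does not host events open to the public → Trade Authorization not required.
Sec. 10-7. years in business 10 < 14 → Established Business License not required.

None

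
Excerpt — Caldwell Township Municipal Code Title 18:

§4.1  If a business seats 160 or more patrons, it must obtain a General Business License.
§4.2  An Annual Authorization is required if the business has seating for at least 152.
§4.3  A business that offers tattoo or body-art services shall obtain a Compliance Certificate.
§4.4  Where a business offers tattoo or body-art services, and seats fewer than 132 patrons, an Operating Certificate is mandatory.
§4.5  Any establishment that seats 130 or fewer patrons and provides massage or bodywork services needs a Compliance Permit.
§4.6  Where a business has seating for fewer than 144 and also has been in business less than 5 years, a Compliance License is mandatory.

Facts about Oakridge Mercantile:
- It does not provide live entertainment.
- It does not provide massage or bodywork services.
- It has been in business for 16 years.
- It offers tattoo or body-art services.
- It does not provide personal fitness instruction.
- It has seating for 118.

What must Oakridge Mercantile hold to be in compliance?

§4.1 seating 118 < 160 → General Business License not required.
§4.2 seating 118 < 152 → Annual Authorization not required.
§4.3 offers tattoo or body-art services → Compliance Certificate required.
§4.4 offers tattoo or body-art services; seating 118 < 132 → Operating Certificate required.
§4.5 seating 118 ≤ 130; does not provide massage or bodywork services → Compliance Permit not required.
§4.6 seating 118 < 144; years in business 16 ≥ 5 → Compliance License not required.

Compliance Certificate, Operating Certificate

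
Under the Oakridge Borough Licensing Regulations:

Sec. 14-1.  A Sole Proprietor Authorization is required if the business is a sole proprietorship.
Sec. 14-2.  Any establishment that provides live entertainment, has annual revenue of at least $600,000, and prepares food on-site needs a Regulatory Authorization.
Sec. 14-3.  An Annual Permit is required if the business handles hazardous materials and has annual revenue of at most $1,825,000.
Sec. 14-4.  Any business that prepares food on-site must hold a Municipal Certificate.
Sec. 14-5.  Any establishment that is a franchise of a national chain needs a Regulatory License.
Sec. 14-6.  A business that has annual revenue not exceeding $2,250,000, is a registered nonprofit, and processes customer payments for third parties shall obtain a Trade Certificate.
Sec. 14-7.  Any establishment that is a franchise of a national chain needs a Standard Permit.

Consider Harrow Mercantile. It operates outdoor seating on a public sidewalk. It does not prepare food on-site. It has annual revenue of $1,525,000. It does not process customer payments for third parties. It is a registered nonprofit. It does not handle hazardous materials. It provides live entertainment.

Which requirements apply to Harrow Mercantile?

Sec. 14-1. is a registered nonprofit (not: is a sole proprietorship) → Sole Proprietor Authorization not required.
Sec. 14-2. provides live entertainment; revenue $1,525,000 ≥ $600,000; does not prepare food on-site → Regulatory Authorization not required.
Sec. 14-3. does not handle hazardous materials; revenue $1,525,000 ≤ $1,825,000 → Annual Permit not required.
Sec. 14-4. does not prepare food on-site → Municipal Certificate not required.
Sec. 14-5. is a registered nonprofit (not: is a franchise of a national chain) → Regulatory License not required.
Sec. 14-6. revenue $1,525,000 ≤ $2,250,000; is a registered nonprofit; does not process customer payments for third parties → Trade Certificate not required.
Sec. 14-7. is a registered nonprofit (not: is a franchise of a national chain) → Standard Permit not required.

None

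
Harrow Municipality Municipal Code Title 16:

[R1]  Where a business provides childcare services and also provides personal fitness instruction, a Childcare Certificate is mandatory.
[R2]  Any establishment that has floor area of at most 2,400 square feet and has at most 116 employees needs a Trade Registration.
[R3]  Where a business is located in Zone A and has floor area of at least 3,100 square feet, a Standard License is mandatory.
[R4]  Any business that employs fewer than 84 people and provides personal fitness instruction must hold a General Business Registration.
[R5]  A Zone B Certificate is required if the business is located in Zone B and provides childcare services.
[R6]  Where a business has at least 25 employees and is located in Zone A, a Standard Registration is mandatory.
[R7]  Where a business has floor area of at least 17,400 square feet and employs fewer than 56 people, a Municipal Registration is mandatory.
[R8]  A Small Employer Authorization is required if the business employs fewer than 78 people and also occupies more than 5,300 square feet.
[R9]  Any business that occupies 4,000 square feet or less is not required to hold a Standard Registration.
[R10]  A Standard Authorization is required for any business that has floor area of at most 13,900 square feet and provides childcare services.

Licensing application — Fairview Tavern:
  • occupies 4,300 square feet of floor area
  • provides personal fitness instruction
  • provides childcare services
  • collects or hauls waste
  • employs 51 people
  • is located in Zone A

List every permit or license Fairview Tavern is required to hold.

[R1] provides childcare services; provides personal fitness instruction → Childcare Certificate required.
[R2] floor area 4,300 square feet > 2,400 square feet; employees 51 ≤ 116 → Trade Registration not required.
[R3] is located in Zone A; floor area 4,300 square feet ≥ 3,100 square feet → Standard License required.
[R4] employees 51 < 84; provides personal fitness instruction → General Business Registration required.
[R5] is located in Zone A (not: is located in Zone B); provides childcare services → Zone B Certificate not required.
[R6] employees 51 ≥ 25; is located in Zone A → Standard Registration required.
[R7] floor area 4,300 square feet < 17,400 square feet; employees 51 < 56 → Municipal Registration not required.
[R8] employees 51 < 78; floor area 4,300 square feet ≤ 5,300 square feet → Small Employer Authorization not required.
[R9] floor area 4,300 square feet > 4,000 square feet → Standard Registration exemption does not apply.
[R10] floor area 4,300 square feet ≤ 13,900 square feet; provides childcare services → Standard Authorization required.

Childcare Certificate, General Business Registration, Standard Authorization, Standard License, Standard Registration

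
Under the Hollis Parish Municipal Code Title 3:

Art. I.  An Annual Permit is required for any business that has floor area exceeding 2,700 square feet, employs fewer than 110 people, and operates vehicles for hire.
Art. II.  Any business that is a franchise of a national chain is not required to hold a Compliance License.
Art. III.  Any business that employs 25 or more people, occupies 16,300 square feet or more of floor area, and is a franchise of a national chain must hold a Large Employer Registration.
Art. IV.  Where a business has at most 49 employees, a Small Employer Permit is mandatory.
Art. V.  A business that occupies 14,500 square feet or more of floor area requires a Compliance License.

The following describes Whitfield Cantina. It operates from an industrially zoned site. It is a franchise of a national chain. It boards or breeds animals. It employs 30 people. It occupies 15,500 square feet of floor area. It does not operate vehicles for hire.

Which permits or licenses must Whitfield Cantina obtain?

Art. I. floor area 15,500 square feet > 2,700 square feet; employees 30 < 110; does not operate vehicles for hire → Annual Permit not required.
Art. II. is a franchise of a national chain → exempt from Compliance License.
Art. III. employees 30 ≥ 25; floor area 15,500 square feet < 16,300 square feet; is a franchise of a national chain → Large Employer Registration not required.
Art. IV. employees 30 ≤ 49 → Small Employer Permit required.
Art. V. floor area 15,500 square feet ≥ 14,500 square feet → Compliance License required.

Small Employer Permit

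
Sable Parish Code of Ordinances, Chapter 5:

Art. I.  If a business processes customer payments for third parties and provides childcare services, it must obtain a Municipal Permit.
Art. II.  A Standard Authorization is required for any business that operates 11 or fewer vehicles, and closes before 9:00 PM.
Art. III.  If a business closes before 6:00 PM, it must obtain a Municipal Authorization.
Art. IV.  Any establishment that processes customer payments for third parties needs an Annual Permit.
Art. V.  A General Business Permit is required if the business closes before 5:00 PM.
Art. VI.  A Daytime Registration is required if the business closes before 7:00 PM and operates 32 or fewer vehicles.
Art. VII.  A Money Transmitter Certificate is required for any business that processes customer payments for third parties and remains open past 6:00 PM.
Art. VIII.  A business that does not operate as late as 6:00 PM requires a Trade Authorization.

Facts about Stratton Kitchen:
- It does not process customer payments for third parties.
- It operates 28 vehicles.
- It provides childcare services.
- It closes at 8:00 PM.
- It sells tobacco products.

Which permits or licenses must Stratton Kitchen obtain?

None

Art. I. does not process customer payments for third parties; provides childcare services → Municipal Permit not required.
Art. II. vehicles 28 > 11; closes 8:00 PM, at/before 9:00 PM → Standard Authorization not required.
Art. III. closes 8:00 PM, after 6:00 PM → Municipal Authorization not required.
Art. IV. does not process customer payments for third parties → Annual Permit not required.
Art. V. closes 8:00 PM, after 5:00 PM → General Business Permit not required.
Art. VI. closes 8:00 PM, after 7:00 PM; vehicles 28 ≤ 32 → Daytime Registration not required.
Art. VII. does not process customer payments for third parties; closes 8:00 PM, after 6:00 PM → Money Transmitter Certificate not required.
Art. VIII. closes 8:00 PM, after 6:00 PM → Trade Authorization not required.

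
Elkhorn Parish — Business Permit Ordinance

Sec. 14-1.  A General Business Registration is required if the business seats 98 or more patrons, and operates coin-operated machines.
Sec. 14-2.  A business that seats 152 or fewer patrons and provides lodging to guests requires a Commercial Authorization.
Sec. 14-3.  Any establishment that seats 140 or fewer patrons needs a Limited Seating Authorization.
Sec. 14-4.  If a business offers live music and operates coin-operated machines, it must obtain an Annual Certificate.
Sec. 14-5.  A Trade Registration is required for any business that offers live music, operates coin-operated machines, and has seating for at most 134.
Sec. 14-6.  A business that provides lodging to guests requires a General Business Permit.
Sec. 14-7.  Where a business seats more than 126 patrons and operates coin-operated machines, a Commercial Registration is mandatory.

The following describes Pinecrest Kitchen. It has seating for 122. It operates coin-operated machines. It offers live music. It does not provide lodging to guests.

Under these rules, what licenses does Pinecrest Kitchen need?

Sec. 14-1. seating 122 ≥ 98; operates coin-operated machines → General Business Registration required.
Sec. 14-2. seating 122 ≤ 152; does not provide lodging to guests → Commercial Authorization not required.
Sec. 14-3. seating 122 ≤ 140 → Limited Seating Authorization required.
Sec. 14-4. offers live music; operates coin-operated machines → Annual Certificate required.
Sec. 14-5. offers live music; operates coin-operated machines; seating 122 ≤ 134 → Trade Registration required.
Sec. 14-6. does not provide lodging to guests → General Business Permit not required.
Sec. 14-7. seating 122 ≤ 126; operates coin-operated machines → Commercial Registration not required.

Annual Certificate, General Business Registration, Limited Seating Authorization, Trade Registration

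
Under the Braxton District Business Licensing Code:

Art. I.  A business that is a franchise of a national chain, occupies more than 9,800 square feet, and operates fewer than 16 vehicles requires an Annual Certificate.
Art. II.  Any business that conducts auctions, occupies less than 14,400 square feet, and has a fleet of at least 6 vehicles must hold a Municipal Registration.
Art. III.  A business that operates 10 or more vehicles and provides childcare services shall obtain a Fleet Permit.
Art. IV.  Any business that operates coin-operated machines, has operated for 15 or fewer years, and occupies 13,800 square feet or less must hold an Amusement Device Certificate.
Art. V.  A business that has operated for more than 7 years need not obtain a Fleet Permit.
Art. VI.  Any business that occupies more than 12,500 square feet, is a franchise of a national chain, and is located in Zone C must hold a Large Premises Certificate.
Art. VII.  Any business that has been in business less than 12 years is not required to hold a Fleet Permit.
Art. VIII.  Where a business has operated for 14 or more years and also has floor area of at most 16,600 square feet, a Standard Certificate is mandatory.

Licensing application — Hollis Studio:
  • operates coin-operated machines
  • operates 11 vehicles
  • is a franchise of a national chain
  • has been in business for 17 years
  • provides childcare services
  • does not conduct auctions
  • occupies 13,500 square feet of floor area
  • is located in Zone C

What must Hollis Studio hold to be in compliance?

Annual Certificate, Large Premises Certificate, Standard Certificate

Art. I. is a franchise of a national chain; floor area 13,500 square feet > 9,800 square feet; vehicles 11 < 16 → Annual Certificate required.
Art. II. does not conduct auctions; floor area 13,500 square feet < 14,400 square feet; vehicles 11 ≥ 6 → Municipal Registration not required.
Art. III. vehicles 11 ≥ 10; provides childcare services → Fleet Permit required.
Art. IV. operates coin-operated machines; years in business 17 > 15; floor area 13,500 square feet ≤ 13,800 square feet → Amusement Device Certificate not required.
Art. V. years in business 17 > 7 → exempt from Fleet Permit.
Art. VI. floor area 13,500 square feet > 12,500 square feet; is a franchise of a national chain; is located in Zone C → Large Premises Certificate required.
Art. VII. years in business 17 ≥ 12 → Fleet Permit exemption does not apply.
Art. VIII. years in business 17 ≥ 14; floor area 13,500 square feet ≤ 16,600 square feet → Standard Certificate required.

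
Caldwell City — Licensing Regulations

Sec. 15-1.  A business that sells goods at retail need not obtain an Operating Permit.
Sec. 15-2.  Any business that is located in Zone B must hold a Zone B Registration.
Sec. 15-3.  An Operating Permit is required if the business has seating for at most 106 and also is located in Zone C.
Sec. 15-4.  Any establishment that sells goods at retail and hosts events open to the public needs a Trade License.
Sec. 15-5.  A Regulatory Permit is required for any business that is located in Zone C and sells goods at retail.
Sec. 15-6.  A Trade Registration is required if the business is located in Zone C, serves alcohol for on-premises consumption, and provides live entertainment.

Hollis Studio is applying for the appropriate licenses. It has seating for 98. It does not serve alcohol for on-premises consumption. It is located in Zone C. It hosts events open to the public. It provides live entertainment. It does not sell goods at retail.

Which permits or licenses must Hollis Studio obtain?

Operating Permit

Sec. 15-1. does not sell goods at retail → Operating Permit exemption does not apply.
Sec. 15-2. is located in Zone C (not: is located in Zone B) → Zone B Registration not required.
Sec. 15-3. seating 98 ≤ 106; is located in Zone C → Operating Permit required.
Sec. 15-4. does not sell goods at retail; hosts events open to the public → Trade License not required.
Sec. 15-5. is located in Zone C; does not sell goods at retail → Regulatory Permit not required.
Sec. 15-6. is located in Zone C; does not serve alcohol for on-premises consumption; provides live entertainment → Trade Registration not required.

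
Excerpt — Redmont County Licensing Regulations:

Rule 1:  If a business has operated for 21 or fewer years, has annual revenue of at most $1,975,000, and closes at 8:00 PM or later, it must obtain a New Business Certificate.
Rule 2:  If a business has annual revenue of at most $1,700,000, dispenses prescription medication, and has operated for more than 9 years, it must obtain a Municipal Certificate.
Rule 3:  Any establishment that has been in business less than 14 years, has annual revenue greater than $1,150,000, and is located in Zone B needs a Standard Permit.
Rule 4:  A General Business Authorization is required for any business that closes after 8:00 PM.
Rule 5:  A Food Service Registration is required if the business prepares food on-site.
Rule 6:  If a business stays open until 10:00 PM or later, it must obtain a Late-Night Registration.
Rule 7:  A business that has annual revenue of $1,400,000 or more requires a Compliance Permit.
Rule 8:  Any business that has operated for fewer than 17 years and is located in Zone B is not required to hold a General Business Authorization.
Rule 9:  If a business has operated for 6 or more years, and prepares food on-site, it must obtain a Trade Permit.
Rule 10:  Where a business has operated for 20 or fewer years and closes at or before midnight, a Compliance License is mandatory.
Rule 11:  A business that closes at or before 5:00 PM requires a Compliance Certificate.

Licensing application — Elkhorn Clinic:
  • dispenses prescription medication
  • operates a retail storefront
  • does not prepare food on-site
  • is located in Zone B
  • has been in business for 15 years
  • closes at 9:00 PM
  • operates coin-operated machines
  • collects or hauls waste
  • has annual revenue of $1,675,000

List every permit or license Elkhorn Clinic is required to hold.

Rule 1: years in business 15 ≤ 21; revenue $1,675,000 ≤ $1,975,000; closes 9:00 PM, after 8:00 PM → New Business Certificate required.
Rule 2: revenue $1,675,000 ≤ $1,700,000; dispenses prescription medication; years in business 15 > 9 → Municipal Certificate required.
Rule 3: years in business 15 ≥ 14; revenue $1,675,000 > $1,150,000; is located in Zone B → Standard Permit not required.
Rule 4: closes 9:00 PM, after 8:00 PM → General Business Authorization required.
Rule 5: does not prepare food on-site → Food Service Registration not required.
Rule 6: closes 9:00 PM, at/before 10:00 PM → Late-Night Registration not required.
Rule 7: revenue $1,675,000 ≥ $1,400,000 → Compliance Permit required.
Rule 8: years in business 15 < 17; is located in Zone B → exempt from General Business Authorization.
Rule 9: years in business 15 ≥ 6; does not prepare food on-site → Trade Permit not required.
Rule 10: years in business 15 ≤ 20; closes 9:00 PM, at/before midnight → Compliance License required.
Rule 11: closes 9:00 PM, after 5:00 PM → Compliance Certificate not required.

Compliance License, Compliance Permit, Municipal Certificate, New Business Certificate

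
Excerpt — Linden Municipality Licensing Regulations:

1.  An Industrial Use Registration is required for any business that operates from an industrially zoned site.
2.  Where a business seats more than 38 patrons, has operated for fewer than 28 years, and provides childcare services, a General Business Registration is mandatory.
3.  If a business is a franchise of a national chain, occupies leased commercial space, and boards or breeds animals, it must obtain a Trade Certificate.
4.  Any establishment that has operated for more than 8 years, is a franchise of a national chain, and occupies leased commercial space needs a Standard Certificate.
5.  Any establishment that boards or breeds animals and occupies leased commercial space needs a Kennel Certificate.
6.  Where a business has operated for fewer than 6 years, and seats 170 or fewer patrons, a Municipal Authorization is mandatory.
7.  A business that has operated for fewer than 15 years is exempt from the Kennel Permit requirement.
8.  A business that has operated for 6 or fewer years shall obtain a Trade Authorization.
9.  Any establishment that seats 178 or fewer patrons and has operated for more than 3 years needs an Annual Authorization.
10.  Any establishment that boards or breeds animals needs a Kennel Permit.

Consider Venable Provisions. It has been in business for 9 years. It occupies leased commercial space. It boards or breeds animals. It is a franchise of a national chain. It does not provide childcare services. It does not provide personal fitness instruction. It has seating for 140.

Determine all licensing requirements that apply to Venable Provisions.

Annual Authorization, Kennel Certificate, Standard Certificate, Trade Certificate

1. occupies leased commercial space (not: operates from an industrially zoned site) → Industrial Use Registration not required.
2. seating 140 > 38; years in business 9 < 28; does not provide childcare services → General Business Registration not required.
3. is a franchise of a national chain; occupies leased commercial space; boards or breeds animals → Trade Certificate required.
4. years in business 9 > 8; is a franchise of a national chain; occupies leased commercial space → Standard Certificate required.
5. boards or breeds animals; occupies leased commercial space → Kennel Certificate required.
6. years in business 9 ≥ 6; seating 140 ≤ 170 → Municipal Authorization not required.
7. years in business 9 < 15 → exempt from Kennel Permit.
8. years in business 9 > 6 → Trade Authorization not required.
9. seating 140 ≤ 178; years in business 9 > 3 → Annual Authorization required.
10. boards or breeds animals → Kennel Permit required.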